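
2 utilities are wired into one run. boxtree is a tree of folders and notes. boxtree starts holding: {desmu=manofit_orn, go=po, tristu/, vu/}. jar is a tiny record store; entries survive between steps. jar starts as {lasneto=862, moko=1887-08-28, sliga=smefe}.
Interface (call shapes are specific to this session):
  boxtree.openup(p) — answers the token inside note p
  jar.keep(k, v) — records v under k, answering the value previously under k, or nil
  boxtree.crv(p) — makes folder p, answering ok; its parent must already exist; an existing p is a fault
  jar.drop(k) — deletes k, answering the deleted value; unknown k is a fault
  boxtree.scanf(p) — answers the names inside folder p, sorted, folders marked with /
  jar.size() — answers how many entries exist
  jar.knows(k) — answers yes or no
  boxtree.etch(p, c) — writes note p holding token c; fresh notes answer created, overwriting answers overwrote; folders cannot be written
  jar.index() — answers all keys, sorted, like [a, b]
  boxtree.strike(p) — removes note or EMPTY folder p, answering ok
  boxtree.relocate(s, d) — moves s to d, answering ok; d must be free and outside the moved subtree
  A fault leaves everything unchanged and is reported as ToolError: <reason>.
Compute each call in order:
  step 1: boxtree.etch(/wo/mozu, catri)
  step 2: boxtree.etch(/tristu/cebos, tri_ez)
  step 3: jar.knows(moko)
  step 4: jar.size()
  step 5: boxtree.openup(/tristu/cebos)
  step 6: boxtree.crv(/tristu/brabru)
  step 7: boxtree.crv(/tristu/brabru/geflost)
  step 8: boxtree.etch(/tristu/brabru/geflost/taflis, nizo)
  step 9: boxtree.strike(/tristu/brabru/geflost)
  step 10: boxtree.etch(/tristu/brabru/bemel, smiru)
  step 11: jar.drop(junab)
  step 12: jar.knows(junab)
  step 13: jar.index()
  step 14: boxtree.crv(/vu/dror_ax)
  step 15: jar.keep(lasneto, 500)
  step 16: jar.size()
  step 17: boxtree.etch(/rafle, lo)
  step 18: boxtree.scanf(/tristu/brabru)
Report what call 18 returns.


Answer: [bemel, geflost/]

Derivation:
I run boxtree.etch passing p: /wo/mozu, c: catri, yielding ToolError: no parent.
Using boxtree.etch passing p: /tristu/cebos, c: tri_ez, and observe created.
Calling jar.knows passing k: moko, and observe yes.
Invoking jar.size, giving 3.
Calling boxtree.openup passing p: /tristu/cebos, — result: tri_ez.
I invoke boxtree.crv passing p: /tristu/brabru: ok.
I use boxtree.crv passing p: /tristu/brabru/geflost: ok.
Now I run boxtree.etch passing p: /tristu/brabru/geflost/taflis, c: nizo, and observe created.
Next I call boxtree.strike passing p: /tristu/brabru/geflost, and see ToolError: not empty.
I try boxtree.etch passing p: /tristu/brabru/bemel, c: smiru, and observe created.
Now I run jar.drop passing k: junab, giving ToolError: no such key junab.
Next I call jar.knows passing k: junab, and see no.
I call jar.index, — result: [lasneto, moko, sliga].
Invoking boxtree.crv passing p: /vu/dror_ax, and get ok.
Next I call jar.keep passing k: lasneto, v: 500, and see 862.
Invoking jar.size, and observe 3.
I call boxtree.etch passing p: /rafle, c: lo, which returns created.
I try boxtree.scanf passing p: /tristu/brabru, and observe [bemel, geflost/].


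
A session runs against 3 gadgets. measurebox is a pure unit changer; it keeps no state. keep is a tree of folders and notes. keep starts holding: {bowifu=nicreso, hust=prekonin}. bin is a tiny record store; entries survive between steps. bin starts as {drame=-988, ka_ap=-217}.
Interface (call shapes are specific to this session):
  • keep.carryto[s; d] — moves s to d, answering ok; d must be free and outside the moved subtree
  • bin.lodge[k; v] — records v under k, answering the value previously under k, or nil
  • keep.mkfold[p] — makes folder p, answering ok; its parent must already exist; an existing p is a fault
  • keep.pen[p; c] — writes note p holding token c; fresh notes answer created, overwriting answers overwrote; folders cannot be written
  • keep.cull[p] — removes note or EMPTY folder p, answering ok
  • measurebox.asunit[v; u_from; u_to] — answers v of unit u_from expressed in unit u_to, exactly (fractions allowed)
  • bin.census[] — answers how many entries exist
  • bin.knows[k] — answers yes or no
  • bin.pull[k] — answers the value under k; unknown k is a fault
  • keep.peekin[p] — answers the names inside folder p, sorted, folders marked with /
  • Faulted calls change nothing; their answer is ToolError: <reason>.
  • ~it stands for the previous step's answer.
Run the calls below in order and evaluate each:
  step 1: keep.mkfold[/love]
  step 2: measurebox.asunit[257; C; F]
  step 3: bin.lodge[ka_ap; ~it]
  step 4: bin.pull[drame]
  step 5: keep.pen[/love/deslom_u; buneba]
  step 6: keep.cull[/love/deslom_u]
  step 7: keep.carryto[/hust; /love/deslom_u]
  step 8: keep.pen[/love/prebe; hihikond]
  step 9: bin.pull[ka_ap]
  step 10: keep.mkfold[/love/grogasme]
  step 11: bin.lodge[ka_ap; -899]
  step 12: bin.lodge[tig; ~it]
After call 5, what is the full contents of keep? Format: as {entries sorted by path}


Answer: {bowifu=nicreso, hust=prekonin, love/, love/deslom_u=buneba}

Derivation:
> mkfold p=/love
  ok
> asunit v=257 u_from=C u_to=F
  2473/5
> lodge k=ka_ap v=~it
  -217
> pull k=drame
  -988
> pen p=/love/deslom_u c=buneba
  created
> cull p=/love/deslom_u
  ok
> carryto s=/hust d=/love/deslom_u
  ok
> pen p=/love/prebe c=hihikond
  created
> pull k=ka_ap
  2473/5
> mkfold p=/love/grogasme
  ok
> lodge k=ka_ap v=-899
  2473/5
> lodge k=tig v=~it
  nil


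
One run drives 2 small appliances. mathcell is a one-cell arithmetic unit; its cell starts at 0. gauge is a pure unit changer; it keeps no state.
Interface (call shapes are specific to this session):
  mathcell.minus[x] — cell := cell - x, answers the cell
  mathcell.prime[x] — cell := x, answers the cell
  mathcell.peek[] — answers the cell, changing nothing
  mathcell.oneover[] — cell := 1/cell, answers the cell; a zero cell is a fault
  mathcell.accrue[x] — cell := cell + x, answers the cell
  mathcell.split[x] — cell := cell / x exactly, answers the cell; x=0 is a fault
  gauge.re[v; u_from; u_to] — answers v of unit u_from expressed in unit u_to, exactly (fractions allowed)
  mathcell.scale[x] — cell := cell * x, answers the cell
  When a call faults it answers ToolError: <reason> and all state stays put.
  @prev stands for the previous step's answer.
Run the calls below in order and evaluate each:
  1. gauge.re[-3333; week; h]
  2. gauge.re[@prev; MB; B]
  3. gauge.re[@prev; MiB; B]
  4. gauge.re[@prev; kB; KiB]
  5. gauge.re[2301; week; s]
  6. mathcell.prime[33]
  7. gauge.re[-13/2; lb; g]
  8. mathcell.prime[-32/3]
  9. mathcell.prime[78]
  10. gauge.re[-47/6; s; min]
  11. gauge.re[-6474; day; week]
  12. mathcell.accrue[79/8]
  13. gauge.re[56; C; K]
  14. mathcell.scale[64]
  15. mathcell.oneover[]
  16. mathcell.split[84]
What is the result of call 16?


Invoking re using v=-3333, u_from=week, u_to=h, which returns -559944.
Next I call re using v=@prev, u_from=MB, u_to=B, and get -559944000000.
I run re using v=@prev, u_from=MiB, u_to=B, → -587143839744000000.
I use re using v=@prev, u_from=kB, u_to=KiB, → -573382656000000000.
Calling re using v=2301, u_from=week, u_to=s, and see 1391644800.
Next I call prime using x=33, yielding 33.
I call re using v=-13/2, u_from=lb, u_to=g: -589670081/200000.
Calling prime using x=-32/3, and see -32/3.
I use prime using x=78, and see 78.
Then re using v=-47/6, u_from=s, u_to=min, — result: -47/360.
I call re using v=-6474, u_from=day, u_to=week, which returns -6474/7.
I run accrue using x=79/8, which returns 703/8.
I use re using v=56, u_from=C, u_to=K, → 6583/20.
Next I call scale using x=64, and get 5624.
Then oneover, which returns 1/5624.
Now I run split using x=84, which returns 1/472416.

Answer: 1/472416


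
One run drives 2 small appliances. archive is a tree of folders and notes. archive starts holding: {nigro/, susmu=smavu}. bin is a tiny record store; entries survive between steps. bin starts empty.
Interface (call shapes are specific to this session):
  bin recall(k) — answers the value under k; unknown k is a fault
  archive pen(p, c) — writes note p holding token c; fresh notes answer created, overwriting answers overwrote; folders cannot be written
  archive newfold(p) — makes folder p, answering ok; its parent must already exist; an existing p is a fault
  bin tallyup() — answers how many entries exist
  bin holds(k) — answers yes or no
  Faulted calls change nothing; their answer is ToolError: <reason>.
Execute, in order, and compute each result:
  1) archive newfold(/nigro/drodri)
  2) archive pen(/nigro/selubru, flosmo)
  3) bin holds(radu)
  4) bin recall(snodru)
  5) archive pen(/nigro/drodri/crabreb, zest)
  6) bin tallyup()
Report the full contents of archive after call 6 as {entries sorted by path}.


Answer: {nigro/, nigro/drodri/, nigro/drodri/crabreb=zest, nigro/selubru=flosmo, susmu=smavu}

Derivation:
[in] archive newfold p→/nigro/drodri
= ok
[in] archive pen p→/nigro/selubru c→flosmo
= created
[in] bin holds k→radu
= no
[in] bin recall k→snodru
= ToolError: no such key snodru
[in] archive pen p→/nigro/drodri/crabreb c→zest
= created
[in] bin tallyup
= 0


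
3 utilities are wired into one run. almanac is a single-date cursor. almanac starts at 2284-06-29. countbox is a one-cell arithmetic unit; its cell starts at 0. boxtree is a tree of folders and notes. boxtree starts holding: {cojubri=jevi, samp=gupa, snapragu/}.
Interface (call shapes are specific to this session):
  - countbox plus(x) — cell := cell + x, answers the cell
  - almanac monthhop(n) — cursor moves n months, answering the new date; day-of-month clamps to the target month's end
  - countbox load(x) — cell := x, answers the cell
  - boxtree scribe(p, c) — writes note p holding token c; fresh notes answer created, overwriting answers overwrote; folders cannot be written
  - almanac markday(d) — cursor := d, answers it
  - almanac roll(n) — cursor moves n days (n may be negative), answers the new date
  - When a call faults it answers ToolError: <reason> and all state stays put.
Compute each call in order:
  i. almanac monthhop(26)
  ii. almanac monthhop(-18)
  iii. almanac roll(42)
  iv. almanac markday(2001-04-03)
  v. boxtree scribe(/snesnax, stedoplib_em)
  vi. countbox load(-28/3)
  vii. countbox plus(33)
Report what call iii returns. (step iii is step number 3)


Answer: 2285-04-11

Derivation:
→ almanac monthhop(n: 26)
← 2286-08-29
→ almanac monthhop(n: -18)
← 2285-02-28
→ almanac roll(n: 42)
← 2285-04-11
→ almanac markday(d: 2001-04-03)
← 2001-04-03
→ boxtree scribe(p: /snesnax, c: stedoplib_em)
← created
→ countbox load(x: -28/3)
← -28/3
→ countbox plus(x: 33)
← 71/3


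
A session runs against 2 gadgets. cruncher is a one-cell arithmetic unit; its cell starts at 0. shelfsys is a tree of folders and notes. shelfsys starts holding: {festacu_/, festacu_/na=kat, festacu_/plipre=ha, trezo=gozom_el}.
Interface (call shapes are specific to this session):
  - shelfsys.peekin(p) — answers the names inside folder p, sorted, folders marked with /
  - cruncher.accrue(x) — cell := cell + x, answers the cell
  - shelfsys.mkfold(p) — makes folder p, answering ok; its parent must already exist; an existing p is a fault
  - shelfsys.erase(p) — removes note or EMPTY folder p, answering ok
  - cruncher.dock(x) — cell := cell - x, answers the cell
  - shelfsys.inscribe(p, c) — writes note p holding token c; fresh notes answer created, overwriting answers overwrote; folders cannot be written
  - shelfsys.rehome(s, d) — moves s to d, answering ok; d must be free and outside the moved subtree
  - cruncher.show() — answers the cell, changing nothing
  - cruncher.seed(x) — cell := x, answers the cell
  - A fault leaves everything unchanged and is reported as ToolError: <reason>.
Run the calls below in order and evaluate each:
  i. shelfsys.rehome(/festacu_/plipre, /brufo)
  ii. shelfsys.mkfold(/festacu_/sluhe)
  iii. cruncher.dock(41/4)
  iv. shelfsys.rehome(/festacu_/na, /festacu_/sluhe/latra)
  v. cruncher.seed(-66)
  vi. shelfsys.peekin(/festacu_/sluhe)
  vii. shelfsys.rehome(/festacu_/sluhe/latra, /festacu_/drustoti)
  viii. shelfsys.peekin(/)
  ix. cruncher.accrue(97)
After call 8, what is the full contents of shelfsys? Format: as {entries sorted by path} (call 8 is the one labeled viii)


~$ rehome s=/festacu_/plipre d=/brufo
  ok
~$ mkfold p=/festacu_/sluhe
  ok
~$ dock x=41/4
  -41/4
~$ rehome s=/festacu_/na d=/festacu_/sluhe/latra
  ok
~$ seed x=-66
  -66
~$ peekin p=/festacu_/sluhe
  [latra]
~$ rehome s=/festacu_/sluhe/latra d=/festacu_/drustoti
  ok
~$ peekin p=/
  [brufo, festacu_/, trezo]
~$ accrue x=97
  31

Answer: {brufo=ha, festacu_/, festacu_/drustoti=kat, festacu_/sluhe/, trezo=gozom_el}


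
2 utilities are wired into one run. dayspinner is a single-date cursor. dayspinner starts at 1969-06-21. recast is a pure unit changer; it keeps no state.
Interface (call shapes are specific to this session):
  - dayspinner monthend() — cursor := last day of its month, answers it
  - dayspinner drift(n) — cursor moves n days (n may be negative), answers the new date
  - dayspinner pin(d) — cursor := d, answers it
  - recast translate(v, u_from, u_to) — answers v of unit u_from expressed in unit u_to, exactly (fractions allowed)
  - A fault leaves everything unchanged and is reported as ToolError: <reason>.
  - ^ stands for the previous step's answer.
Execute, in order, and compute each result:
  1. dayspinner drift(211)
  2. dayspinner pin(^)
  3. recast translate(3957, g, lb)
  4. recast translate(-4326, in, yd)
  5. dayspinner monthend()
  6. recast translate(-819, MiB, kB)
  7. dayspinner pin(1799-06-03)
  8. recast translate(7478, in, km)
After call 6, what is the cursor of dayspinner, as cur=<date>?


Answer: cur=1970-01-31

Derivation:
·→ dayspinner drift(n: 211)
·← 1970-01-18
·→ dayspinner pin(d: ^)
·← 1970-01-18
·→ recast translate(v: 3957, u_from: g, u_to: lb)
·← 395700000/45359237
·→ recast translate(v: -4326, u_from: in, u_to: yd)
·← -721/6
·→ dayspinner monthend()
·← 1970-01-31
·→ recast translate(v: -819, u_from: MiB, u_to: kB)
·← -107347968/125
·→ dayspinner pin(d: 1799-06-03)
·← 1799-06-03
·→ recast translate(v: 7478, u_from: in, u_to: km)
·← 474853/2500000


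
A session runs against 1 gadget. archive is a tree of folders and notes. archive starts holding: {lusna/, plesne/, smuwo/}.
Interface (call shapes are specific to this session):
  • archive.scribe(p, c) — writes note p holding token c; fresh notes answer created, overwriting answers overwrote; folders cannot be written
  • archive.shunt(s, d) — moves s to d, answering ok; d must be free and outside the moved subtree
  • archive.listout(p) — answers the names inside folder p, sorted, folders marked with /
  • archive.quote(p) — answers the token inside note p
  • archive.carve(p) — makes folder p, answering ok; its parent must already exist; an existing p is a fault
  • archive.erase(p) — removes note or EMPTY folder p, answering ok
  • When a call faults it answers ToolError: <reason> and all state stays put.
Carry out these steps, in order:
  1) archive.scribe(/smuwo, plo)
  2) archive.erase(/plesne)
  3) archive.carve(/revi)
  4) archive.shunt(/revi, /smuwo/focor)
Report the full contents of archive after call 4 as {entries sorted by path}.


Answer: {lusna/, smuwo/, smuwo/focor/}

Derivation:
Calling archive.scribe(p='/smuwo', c='plo'), and observe ToolError: is a directory.
I use archive.erase(p='/plesne'), which returns ok.
I call archive.carve(p='/revi'), and observe ok.
I run archive.shunt(s='/revi', d='/smuwo/focor'), yielding ok.


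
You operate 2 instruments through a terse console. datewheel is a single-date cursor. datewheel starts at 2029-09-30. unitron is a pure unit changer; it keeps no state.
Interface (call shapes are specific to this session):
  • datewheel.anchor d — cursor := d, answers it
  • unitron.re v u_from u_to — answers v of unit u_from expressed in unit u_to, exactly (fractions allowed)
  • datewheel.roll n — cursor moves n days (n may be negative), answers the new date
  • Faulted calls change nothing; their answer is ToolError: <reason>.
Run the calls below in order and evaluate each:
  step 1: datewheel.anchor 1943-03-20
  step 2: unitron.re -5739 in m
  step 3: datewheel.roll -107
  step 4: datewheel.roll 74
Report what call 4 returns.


Answer: 1943-02-15

Derivation:
-> datewheel.anchor(d: 1943-03-20)
<- 1943-03-20
-> unitron.re(v: -5739, u_from: in, u_to: m)
<- -728853/5000
-> datewheel.roll(n: -107)
<- 1942-12-03
-> datewheel.roll(n: 74)
<- 1943-02-15


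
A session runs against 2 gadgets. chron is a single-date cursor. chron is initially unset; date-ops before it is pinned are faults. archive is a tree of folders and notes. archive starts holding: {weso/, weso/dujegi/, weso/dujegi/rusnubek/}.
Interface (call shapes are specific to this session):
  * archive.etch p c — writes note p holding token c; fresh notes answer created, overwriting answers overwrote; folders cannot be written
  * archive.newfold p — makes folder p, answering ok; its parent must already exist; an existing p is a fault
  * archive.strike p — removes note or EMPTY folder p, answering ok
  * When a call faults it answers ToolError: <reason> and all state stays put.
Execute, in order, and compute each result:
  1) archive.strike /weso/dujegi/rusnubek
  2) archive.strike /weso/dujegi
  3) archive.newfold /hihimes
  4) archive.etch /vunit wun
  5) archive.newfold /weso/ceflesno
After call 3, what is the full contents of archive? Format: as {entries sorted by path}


Answer: {hihimes/, weso/}

Derivation:
Act: strike[/weso/dujegi/rusnubek]
Obs: ok
Act: strike[/weso/dujegi]
Obs: ok
Act: newfold[/hihimes]
Obs: ok
Act: etch[/vunit; wun]
Obs: created
Act: newfold[/weso/ceflesno]
Obs: ok


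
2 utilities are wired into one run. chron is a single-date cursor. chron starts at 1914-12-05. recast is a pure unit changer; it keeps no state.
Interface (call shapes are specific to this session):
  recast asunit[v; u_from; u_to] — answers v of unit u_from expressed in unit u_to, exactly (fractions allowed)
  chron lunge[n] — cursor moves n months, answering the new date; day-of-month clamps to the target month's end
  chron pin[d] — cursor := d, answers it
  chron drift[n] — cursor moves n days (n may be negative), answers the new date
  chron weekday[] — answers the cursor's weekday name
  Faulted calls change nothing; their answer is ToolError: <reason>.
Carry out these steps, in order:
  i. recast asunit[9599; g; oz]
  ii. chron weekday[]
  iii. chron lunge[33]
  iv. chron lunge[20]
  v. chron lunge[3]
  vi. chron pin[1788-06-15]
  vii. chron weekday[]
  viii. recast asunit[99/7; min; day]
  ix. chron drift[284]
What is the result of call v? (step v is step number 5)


Answer: 1919-08-05

Derivation:
I invoke recast asunit with 9599, g, oz, yielding 15358400000/45359237.
I try chron weekday(), → Saturday.
Now I run chron lunge with 33, and see 1917-09-05.
Invoking chron lunge with 20, and observe 1919-05-05.
Calling chron lunge with 3: 1919-08-05.
I try chron pin with 1788-06-15, which returns 1788-06-15.
I use chron weekday, — result: Sunday.
I call recast asunit with 99/7, min, day, which returns 11/1120.
I run chron drift with 284, which returns 1789-03-26.


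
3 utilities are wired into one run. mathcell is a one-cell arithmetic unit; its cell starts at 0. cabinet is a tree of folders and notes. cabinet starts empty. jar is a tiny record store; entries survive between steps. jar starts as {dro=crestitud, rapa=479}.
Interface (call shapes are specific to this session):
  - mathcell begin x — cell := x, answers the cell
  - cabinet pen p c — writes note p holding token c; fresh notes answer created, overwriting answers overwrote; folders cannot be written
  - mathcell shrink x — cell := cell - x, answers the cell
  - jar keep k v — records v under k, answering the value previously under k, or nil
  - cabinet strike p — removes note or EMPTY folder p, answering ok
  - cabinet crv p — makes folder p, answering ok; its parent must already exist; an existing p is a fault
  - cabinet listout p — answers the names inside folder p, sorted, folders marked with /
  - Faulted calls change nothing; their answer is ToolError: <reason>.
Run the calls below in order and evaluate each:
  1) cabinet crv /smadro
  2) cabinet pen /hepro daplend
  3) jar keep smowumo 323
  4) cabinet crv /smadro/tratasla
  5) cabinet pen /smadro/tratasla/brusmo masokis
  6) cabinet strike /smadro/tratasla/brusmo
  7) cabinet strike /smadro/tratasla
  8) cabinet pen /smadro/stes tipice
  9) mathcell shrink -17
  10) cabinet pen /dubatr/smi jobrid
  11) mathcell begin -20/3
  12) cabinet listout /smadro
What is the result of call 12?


Answer: [stes]

Derivation:
// cabinet crv(p: /smadro) : ok
// cabinet pen(p: /hepro, c: daplend) : created
// jar keep(k: smowumo, v: 323) : nil
// cabinet crv(p: /smadro/tratasla) : ok
// cabinet pen(p: /smadro/tratasla/brusmo, c: masokis) : created
// cabinet strike(p: /smadro/tratasla/brusmo) : ok
// cabinet strike(p: /smadro/tratasla) : ok
// cabinet pen(p: /smadro/stes, c: tipice) : created
// mathcell shrink(x: -17) : 17
// cabinet pen(p: /dubatr/smi, c: jobrid) : ToolError: no parent
// mathcell begin(x: -20/3) : -20/3
// cabinet listout(p: /smadro) : [stes]


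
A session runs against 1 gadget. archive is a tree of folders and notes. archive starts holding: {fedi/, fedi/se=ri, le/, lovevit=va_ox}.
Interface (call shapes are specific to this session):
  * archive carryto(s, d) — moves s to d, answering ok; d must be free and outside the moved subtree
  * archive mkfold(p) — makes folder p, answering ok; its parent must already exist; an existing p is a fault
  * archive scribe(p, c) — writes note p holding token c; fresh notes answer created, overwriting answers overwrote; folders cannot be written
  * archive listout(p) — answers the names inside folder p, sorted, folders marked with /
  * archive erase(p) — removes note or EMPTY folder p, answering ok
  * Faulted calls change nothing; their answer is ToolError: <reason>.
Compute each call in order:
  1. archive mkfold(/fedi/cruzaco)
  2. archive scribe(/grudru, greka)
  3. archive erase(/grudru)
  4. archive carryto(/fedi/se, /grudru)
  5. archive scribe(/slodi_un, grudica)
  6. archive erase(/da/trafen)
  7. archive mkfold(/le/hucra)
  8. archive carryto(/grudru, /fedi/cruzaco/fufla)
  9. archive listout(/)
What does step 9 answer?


% 1. archive mkfold(p→/fedi/cruzaco) == ok
% 2. archive scribe(p→/grudru, c→greka) == created
% 3. archive erase(p→/grudru) == ok
% 4. archive carryto(s→/fedi/se, d→/grudru) == ok
% 5. archive scribe(p→/slodi_un, c→grudica) == created
% 6. archive erase(p→/da/trafen) == ToolError: not found
% 7. archive mkfold(p→/le/hucra) == ok
% 8. archive carryto(s→/grudru, d→/fedi/cruzaco/fufla) == ok
% 9. archive listout(p→/) == [fedi/, le/, lovevit, slodi_un]

Answer: [fedi/, le/, lovevit, slodi_un]


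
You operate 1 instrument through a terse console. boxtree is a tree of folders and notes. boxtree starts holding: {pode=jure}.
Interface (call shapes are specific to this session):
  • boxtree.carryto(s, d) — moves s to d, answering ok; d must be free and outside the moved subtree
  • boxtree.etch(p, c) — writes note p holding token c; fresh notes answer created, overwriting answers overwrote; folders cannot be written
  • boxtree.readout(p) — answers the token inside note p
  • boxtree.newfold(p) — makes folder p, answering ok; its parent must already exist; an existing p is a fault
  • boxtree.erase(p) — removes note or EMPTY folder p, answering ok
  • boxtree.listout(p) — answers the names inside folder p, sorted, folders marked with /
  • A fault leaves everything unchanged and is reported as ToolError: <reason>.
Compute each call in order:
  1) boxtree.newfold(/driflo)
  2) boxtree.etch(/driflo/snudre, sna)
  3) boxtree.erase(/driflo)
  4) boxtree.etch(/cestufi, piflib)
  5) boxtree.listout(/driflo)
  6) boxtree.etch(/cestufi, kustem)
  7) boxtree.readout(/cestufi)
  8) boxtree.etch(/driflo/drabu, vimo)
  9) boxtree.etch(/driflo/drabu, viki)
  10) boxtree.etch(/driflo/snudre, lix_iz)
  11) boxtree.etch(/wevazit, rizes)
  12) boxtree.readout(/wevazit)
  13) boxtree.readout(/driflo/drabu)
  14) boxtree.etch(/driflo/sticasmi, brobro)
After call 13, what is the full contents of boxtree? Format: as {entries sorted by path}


Answer: {cestufi=kustem, driflo/, driflo/drabu=viki, driflo/snudre=lix_iz, pode=jure, wevazit=rizes}

Derivation:
% 1. boxtree.newfold(/driflo) -> ok
% 2. boxtree.etch(/driflo/snudre, sna) -> created
% 3. boxtree.erase(/driflo) -> ToolError: not empty
% 4. boxtree.etch(/cestufi, piflib) -> created
% 5. boxtree.listout(/driflo) -> [snudre]
% 6. boxtree.etch(/cestufi, kustem) -> overwrote
% 7. boxtree.readout(/cestufi) -> kustem
% 8. boxtree.etch(/driflo/drabu, vimo) -> created
% 9. boxtree.etch(/driflo/drabu, viki) -> overwrote
% 10. boxtree.etch(/driflo/snudre, lix_iz) -> overwrote
% 11. boxtree.etch(/wevazit, rizes) -> created
% 12. boxtree.readout(/wevazit) -> rizes
% 13. boxtree.readout(/driflo/drabu) -> viki
% 14. boxtree.etch(/driflo/sticasmi, brobro) -> created


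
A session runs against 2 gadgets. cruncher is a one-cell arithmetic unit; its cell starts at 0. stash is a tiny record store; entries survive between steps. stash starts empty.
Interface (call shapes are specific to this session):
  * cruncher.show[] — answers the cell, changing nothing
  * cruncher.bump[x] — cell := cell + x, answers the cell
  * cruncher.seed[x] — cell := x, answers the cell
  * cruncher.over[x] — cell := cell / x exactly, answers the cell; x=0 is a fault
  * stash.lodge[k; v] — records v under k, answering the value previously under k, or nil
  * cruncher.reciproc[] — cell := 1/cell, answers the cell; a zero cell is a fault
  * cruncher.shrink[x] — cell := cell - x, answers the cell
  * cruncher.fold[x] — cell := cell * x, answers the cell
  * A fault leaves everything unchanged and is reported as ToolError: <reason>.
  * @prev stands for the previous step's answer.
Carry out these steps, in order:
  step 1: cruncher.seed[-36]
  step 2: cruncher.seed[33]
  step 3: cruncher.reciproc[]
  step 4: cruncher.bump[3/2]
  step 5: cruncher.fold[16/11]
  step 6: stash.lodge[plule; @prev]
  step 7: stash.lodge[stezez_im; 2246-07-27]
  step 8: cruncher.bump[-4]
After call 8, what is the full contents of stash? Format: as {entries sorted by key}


Answer: {plule=808/363, stezez_im=2246-07-27}

Derivation:
CALL cruncher.seed[x='-36']
RET  -36
CALL cruncher.seed[x='33']
RET  33
CALL cruncher.reciproc[]
RET  1/33
CALL cruncher.bump[x='3/2']
RET  101/66
CALL cruncher.fold[x='16/11']
RET  808/363
CALL stash.lodge[k='plule'; v='@prev']
RET  nil
CALL stash.lodge[k='stezez_im'; v='2246-07-27']
RET  nil
CALL cruncher.bump[x='-4']
RET  -644/363


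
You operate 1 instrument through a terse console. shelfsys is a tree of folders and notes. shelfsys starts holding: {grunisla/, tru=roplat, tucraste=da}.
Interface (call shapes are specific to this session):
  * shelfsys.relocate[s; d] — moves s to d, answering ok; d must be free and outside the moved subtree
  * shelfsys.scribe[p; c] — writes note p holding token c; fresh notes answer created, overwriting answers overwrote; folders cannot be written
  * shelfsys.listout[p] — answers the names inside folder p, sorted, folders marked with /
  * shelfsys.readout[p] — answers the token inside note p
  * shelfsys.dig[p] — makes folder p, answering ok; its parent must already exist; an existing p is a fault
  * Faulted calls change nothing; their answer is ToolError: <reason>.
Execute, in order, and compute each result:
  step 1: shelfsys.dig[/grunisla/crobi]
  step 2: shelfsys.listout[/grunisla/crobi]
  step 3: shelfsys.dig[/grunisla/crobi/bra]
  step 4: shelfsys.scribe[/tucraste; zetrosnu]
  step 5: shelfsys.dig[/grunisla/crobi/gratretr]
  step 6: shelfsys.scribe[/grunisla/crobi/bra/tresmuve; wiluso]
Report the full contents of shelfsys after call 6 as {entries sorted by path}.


Answer: {grunisla/, grunisla/crobi/, grunisla/crobi/bra/, grunisla/crobi/bra/tresmuve=wiluso, grunisla/crobi/gratretr/, tru=roplat, tucraste=zetrosnu}

Derivation:
-- dig(p='/grunisla/crobi') : ok
-- listout(p='/grunisla/crobi') : []
-- dig(p='/grunisla/crobi/bra') : ok
-- scribe(p='/tucraste', c='zetrosnu') : overwrote
-- dig(p='/grunisla/crobi/gratretr') : ok
-- scribe(p='/grunisla/crobi/bra/tresmuve', c='wiluso') : created


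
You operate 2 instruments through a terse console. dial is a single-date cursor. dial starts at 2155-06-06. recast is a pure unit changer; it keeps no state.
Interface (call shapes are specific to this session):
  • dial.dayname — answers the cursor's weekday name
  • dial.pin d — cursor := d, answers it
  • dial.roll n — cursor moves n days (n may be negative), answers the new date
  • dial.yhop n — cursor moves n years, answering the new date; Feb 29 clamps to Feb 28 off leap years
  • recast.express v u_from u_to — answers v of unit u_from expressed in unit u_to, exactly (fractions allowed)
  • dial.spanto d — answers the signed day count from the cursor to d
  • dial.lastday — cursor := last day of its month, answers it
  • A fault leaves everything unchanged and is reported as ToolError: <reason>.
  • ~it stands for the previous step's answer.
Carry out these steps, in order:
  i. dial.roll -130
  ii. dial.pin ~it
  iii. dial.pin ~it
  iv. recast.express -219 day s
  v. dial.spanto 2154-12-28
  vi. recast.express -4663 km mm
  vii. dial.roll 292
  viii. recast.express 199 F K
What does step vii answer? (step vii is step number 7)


Answer: 2155-11-15

Derivation:
-> dial.roll(n: -130)
<- 2155-01-27
-> dial.pin(d: ~it)
<- 2155-01-27
-> dial.pin(d: ~it)
<- 2155-01-27
-> recast.express(v: -219, u_from: day, u_to: s)
<- -18921600
-> dial.spanto(d: 2154-12-28)
<- -30
-> recast.express(v: -4663, u_from: km, u_to: mm)
<- -4663000000
-> dial.roll(n: 292)
<- 2155-11-15
-> recast.express(v: 199, u_from: F, u_to: K)
<- 65867/180


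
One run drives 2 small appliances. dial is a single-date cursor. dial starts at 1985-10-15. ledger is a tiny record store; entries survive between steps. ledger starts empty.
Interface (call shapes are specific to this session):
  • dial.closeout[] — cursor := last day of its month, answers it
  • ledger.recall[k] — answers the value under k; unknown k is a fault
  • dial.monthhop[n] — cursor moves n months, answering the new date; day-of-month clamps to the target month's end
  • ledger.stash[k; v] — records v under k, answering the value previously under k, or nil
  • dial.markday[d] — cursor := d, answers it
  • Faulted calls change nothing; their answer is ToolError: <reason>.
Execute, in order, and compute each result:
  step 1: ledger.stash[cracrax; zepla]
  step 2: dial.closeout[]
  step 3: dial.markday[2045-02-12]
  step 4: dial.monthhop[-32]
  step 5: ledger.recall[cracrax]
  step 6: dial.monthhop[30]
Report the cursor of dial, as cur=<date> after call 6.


Answer: cur=2044-12-12

Derivation:
CALL ledger.stash[k='cracrax'; v='zepla']
RET  nil
CALL dial.closeout[]
RET  1985-10-31
CALL dial.markday[d='2045-02-12']
RET  2045-02-12
CALL dial.monthhop[n='-32']
RET  2042-06-12
CALL ledger.recall[k='cracrax']
RET  zepla
CALL dial.monthhop[n='30']
RET  2044-12-12


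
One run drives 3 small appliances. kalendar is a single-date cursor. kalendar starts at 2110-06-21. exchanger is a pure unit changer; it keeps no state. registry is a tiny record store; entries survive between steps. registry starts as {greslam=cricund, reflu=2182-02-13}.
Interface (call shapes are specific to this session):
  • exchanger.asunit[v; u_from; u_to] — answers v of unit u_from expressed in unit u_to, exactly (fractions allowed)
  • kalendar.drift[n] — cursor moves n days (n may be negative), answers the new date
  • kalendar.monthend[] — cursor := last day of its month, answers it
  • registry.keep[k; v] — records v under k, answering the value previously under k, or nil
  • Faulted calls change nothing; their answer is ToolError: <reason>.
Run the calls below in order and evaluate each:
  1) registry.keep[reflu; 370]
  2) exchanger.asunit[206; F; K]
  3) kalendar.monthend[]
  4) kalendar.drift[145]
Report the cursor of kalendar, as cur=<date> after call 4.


Answer: cur=2110-11-22

Derivation:
I use keep(reflu, 370), giving 2182-02-13.
Calling asunit(206, F, K), → 22189/60.
Next I call monthend, → 2110-06-30.
I run drift(145), yielding 2110-11-22.


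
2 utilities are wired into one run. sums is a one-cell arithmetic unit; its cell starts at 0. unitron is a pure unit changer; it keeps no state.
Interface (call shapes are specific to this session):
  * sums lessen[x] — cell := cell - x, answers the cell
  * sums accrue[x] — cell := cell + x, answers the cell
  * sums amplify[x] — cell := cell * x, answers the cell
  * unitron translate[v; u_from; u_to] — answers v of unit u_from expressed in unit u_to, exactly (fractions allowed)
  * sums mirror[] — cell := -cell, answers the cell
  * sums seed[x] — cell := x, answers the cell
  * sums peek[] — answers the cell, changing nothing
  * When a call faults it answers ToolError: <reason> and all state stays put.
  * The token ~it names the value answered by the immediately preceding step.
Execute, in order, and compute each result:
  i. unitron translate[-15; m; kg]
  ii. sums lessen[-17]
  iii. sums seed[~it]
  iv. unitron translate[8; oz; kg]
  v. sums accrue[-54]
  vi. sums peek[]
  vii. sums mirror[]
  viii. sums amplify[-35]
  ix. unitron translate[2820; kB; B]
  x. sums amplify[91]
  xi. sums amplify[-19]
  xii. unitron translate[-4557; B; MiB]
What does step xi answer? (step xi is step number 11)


Answer: 2239055

Derivation:
;; unitron translate(v: -15, u_from: m, u_to: kg) => ToolError: incompatible units
;; sums lessen(x: -17) => 17
;; sums seed(x: ~it) => 17
;; unitron translate(v: 8, u_from: oz, u_to: kg) => 45359237/200000000
;; sums accrue(x: -54) => -37
;; sums peek() => -37
;; sums mirror() => 37
;; sums amplify(x: -35) => -1295
;; unitron translate(v: 2820, u_from: kB, u_to: B) => 2820000
;; sums amplify(x: 91) => -117845
;; sums amplify(x: -19) => 2239055
;; unitron translate(v: -4557, u_from: B, u_to: MiB) => -4557/1048576


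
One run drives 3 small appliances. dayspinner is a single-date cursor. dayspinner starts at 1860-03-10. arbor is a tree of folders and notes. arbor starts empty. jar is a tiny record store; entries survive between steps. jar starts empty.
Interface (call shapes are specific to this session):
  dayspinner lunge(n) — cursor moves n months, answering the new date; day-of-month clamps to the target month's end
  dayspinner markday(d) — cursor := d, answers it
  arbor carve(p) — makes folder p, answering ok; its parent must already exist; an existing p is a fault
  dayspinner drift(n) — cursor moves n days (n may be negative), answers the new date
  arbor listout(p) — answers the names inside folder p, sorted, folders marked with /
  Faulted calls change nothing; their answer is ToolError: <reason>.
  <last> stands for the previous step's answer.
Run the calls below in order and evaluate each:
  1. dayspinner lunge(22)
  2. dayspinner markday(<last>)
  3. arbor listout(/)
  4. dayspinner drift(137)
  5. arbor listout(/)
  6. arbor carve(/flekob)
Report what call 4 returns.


Answer: 1862-05-27

Derivation:
→ dayspinner lunge(n='22')
← 1862-01-10
→ dayspinner markday(d='<last>')
← 1862-01-10
→ arbor listout(p='/')
← []
→ dayspinner drift(n='137')
← 1862-05-27
→ arbor listout(p='/')
← []
→ arbor carve(p='/flekob')
← ok


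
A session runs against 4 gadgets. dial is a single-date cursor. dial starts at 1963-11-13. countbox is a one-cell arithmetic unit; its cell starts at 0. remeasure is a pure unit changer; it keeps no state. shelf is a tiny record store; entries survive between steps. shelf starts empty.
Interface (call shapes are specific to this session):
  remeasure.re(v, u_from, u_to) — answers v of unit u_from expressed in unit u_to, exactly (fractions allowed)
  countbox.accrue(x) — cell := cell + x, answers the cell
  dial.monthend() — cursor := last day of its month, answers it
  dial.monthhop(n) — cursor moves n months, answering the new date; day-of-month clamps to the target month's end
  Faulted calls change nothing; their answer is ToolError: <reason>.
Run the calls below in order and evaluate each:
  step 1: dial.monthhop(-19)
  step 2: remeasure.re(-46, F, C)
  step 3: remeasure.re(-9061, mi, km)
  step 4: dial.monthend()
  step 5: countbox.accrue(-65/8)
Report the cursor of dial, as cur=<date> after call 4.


Answer: cur=1962-04-30

Derivation:
-> monthhop(-19)
<- 1962-04-13
-> re(-46, F, C)
<- -130/3
-> re(-9061, mi, km)
<- -227847906/15625
-> monthend()
<- 1962-04-30
-> accrue(-65/8)
<- -65/8


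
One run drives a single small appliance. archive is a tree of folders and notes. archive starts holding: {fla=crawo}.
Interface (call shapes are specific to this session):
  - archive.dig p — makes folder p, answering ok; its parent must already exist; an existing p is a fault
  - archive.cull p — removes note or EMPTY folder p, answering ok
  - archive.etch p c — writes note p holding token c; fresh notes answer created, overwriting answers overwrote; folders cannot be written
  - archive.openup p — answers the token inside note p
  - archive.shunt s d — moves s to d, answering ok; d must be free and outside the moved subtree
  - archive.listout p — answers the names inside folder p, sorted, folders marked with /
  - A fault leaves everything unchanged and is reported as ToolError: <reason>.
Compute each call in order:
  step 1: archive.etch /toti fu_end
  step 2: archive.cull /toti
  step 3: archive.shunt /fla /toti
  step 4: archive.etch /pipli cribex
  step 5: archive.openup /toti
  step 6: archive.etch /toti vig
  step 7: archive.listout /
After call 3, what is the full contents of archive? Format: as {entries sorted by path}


I run etch using /toti, fu_end, which returns created.
I call cull using /toti, and observe ok.
I call shunt using /fla, /toti, and get ok.
I run etch using /pipli, cribex, → created.
Invoking openup using /toti, giving crawo.
Now I run etch using /toti, vig, → overwrote.
I invoke listout using /: [pipli, toti].

Answer: {toti=crawo}


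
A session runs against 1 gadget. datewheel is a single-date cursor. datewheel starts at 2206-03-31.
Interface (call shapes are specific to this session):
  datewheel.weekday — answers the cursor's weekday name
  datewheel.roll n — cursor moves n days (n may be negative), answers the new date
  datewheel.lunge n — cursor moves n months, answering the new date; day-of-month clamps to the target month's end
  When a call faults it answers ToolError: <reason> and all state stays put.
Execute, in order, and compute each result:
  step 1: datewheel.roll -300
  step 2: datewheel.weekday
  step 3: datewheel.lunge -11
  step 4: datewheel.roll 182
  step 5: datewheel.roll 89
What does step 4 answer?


Do: roll[-300]
See: 2205-06-04
Do: weekday[]
See: Tuesday
Do: lunge[-11]
See: 2204-07-04
Do: roll[182]
See: 2205-01-02
Do: roll[89]
See: 2205-04-01

Answer: 2205-01-02


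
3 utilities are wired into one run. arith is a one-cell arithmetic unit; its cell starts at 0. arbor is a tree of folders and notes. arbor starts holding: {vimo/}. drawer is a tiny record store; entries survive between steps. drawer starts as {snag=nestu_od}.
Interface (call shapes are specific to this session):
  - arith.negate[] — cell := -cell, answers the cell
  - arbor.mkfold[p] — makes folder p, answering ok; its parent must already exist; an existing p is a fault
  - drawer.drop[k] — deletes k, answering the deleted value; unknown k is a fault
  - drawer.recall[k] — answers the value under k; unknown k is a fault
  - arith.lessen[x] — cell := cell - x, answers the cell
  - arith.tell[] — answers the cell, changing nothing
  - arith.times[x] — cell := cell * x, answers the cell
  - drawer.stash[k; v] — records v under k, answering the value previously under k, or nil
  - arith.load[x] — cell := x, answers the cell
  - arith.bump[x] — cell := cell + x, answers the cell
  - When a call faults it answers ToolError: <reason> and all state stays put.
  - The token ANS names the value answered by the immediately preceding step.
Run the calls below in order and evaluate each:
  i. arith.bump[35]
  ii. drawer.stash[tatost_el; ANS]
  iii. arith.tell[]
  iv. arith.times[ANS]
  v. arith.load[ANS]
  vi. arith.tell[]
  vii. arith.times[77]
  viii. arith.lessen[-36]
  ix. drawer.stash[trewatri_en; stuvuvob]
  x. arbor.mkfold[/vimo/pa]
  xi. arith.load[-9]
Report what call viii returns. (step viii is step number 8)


;; arith.bump(x='35') == 35
;; drawer.stash(k='tatost_el', v='ANS') == nil
;; arith.tell() == 35
;; arith.times(x='ANS') == 1225
;; arith.load(x='ANS') == 1225
;; arith.tell() == 1225
;; arith.times(x='77') == 94325
;; arith.lessen(x='-36') == 94361
;; drawer.stash(k='trewatri_en', v='stuvuvob') == nil
;; arbor.mkfold(p='/vimo/pa') == ok
;; arith.load(x='-9') == -9

Answer: 94361
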